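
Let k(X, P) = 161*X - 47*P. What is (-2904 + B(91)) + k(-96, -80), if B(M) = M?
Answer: -14509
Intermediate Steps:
k(X, P) = -47*P + 161*X
(-2904 + B(91)) + k(-96, -80) = (-2904 + 91) + (-47*(-80) + 161*(-96)) = -2813 + (3760 - 15456) = -2813 - 11696 = -14509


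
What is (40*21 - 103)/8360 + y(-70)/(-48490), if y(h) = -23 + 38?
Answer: 323743/3685240 ≈ 0.087849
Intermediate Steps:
y(h) = 15
(40*21 - 103)/8360 + y(-70)/(-48490) = (40*21 - 103)/8360 + 15/(-48490) = (840 - 103)*(1/8360) + 15*(-1/48490) = 737*(1/8360) - 3/9698 = 67/760 - 3/9698 = 323743/3685240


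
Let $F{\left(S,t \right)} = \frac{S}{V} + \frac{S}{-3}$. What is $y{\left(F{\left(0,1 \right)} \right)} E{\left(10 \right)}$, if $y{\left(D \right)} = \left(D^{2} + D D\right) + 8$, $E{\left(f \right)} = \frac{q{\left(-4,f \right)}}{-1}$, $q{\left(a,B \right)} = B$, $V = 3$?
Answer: $-80$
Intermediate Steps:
$F{\left(S,t \right)} = 0$ ($F{\left(S,t \right)} = \frac{S}{3} + \frac{S}{-3} = S \frac{1}{3} + S \left(- \frac{1}{3}\right) = \frac{S}{3} - \frac{S}{3} = 0$)
$E{\left(f \right)} = - f$ ($E{\left(f \right)} = \frac{f}{-1} = f \left(-1\right) = - f$)
$y{\left(D \right)} = 8 + 2 D^{2}$ ($y{\left(D \right)} = \left(D^{2} + D^{2}\right) + 8 = 2 D^{2} + 8 = 8 + 2 D^{2}$)
$y{\left(F{\left(0,1 \right)} \right)} E{\left(10 \right)} = \left(8 + 2 \cdot 0^{2}\right) \left(\left(-1\right) 10\right) = \left(8 + 2 \cdot 0\right) \left(-10\right) = \left(8 + 0\right) \left(-10\right) = 8 \left(-10\right) = -80$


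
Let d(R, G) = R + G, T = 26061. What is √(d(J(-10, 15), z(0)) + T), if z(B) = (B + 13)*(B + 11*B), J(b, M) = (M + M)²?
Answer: √26961 ≈ 164.20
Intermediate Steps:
J(b, M) = 4*M² (J(b, M) = (2*M)² = 4*M²)
z(B) = 12*B*(13 + B) (z(B) = (13 + B)*(12*B) = 12*B*(13 + B))
d(R, G) = G + R
√(d(J(-10, 15), z(0)) + T) = √((12*0*(13 + 0) + 4*15²) + 26061) = √((12*0*13 + 4*225) + 26061) = √((0 + 900) + 26061) = √(900 + 26061) = √26961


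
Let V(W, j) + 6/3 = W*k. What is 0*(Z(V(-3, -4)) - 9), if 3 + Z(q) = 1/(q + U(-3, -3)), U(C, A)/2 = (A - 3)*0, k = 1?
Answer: 0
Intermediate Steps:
V(W, j) = -2 + W (V(W, j) = -2 + W*1 = -2 + W)
U(C, A) = 0 (U(C, A) = 2*((A - 3)*0) = 2*((-3 + A)*0) = 2*0 = 0)
Z(q) = -3 + 1/q (Z(q) = -3 + 1/(q + 0) = -3 + 1/q)
0*(Z(V(-3, -4)) - 9) = 0*((-3 + 1/(-2 - 3)) - 9) = 0*((-3 + 1/(-5)) - 9) = 0*((-3 - 1/5) - 9) = 0*(-16/5 - 9) = 0*(-61/5) = 0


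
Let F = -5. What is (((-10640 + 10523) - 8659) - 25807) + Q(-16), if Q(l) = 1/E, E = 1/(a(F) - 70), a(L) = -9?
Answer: -34662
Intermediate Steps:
E = -1/79 (E = 1/(-9 - 70) = 1/(-79) = -1/79 ≈ -0.012658)
Q(l) = -79 (Q(l) = 1/(-1/79) = -79)
(((-10640 + 10523) - 8659) - 25807) + Q(-16) = (((-10640 + 10523) - 8659) - 25807) - 79 = ((-117 - 8659) - 25807) - 79 = (-8776 - 25807) - 79 = -34583 - 79 = -34662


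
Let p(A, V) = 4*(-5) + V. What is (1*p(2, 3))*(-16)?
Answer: 272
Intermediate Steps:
p(A, V) = -20 + V
(1*p(2, 3))*(-16) = (1*(-20 + 3))*(-16) = (1*(-17))*(-16) = -17*(-16) = 272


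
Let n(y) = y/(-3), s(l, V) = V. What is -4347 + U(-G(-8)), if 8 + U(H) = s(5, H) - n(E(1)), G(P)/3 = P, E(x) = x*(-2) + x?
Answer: -12994/3 ≈ -4331.3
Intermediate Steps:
E(x) = -x (E(x) = -2*x + x = -x)
n(y) = -y/3 (n(y) = y*(-⅓) = -y/3)
G(P) = 3*P
U(H) = -25/3 + H (U(H) = -8 + (H - (-1)*(-1*1)/3) = -8 + (H - (-1)*(-1)/3) = -8 + (H - 1*⅓) = -8 + (H - ⅓) = -8 + (-⅓ + H) = -25/3 + H)
-4347 + U(-G(-8)) = -4347 + (-25/3 - 3*(-8)) = -4347 + (-25/3 - 1*(-24)) = -4347 + (-25/3 + 24) = -4347 + 47/3 = -12994/3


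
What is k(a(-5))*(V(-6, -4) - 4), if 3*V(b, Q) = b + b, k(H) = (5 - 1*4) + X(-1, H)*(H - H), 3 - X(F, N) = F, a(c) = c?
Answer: -8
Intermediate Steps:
X(F, N) = 3 - F
k(H) = 1 (k(H) = (5 - 1*4) + (3 - 1*(-1))*(H - H) = (5 - 4) + (3 + 1)*0 = 1 + 4*0 = 1 + 0 = 1)
V(b, Q) = 2*b/3 (V(b, Q) = (b + b)/3 = (2*b)/3 = 2*b/3)
k(a(-5))*(V(-6, -4) - 4) = 1*((2/3)*(-6) - 4) = 1*(-4 - 4) = 1*(-8) = -8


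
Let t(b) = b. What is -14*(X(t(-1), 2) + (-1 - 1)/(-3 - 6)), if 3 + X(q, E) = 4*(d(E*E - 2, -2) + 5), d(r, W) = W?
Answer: -1162/9 ≈ -129.11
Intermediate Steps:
X(q, E) = 9 (X(q, E) = -3 + 4*(-2 + 5) = -3 + 4*3 = -3 + 12 = 9)
-14*(X(t(-1), 2) + (-1 - 1)/(-3 - 6)) = -14*(9 + (-1 - 1)/(-3 - 6)) = -14*(9 - 2/(-9)) = -14*(9 - 2*(-1/9)) = -14*(9 + 2/9) = -14*83/9 = -1162/9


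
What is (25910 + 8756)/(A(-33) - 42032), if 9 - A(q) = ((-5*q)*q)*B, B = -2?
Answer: -34666/52913 ≈ -0.65515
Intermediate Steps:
A(q) = 9 - 10*q² (A(q) = 9 - (-5*q)*q*(-2) = 9 - (-5*q²)*(-2) = 9 - 10*q²)
(25910 + 8756)/(A(-33) - 42032) = (25910 + 8756)/((9 - 10*(-33)²) - 42032) = 34666/((9 - 10*1089) - 42032) = 34666/((9 - 10890) - 42032) = 34666/(-10881 - 42032) = 34666/(-52913) = 34666*(-1/52913) = -34666/52913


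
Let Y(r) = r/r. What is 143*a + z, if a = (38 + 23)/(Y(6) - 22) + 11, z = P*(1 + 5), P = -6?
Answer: 23554/21 ≈ 1121.6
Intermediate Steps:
Y(r) = 1
z = -36 (z = -6*(1 + 5) = -6*6 = -36)
a = 170/21 (a = (38 + 23)/(1 - 22) + 11 = 61/(-21) + 11 = 61*(-1/21) + 11 = -61/21 + 11 = 170/21 ≈ 8.0952)
143*a + z = 143*(170/21) - 36 = 24310/21 - 36 = 23554/21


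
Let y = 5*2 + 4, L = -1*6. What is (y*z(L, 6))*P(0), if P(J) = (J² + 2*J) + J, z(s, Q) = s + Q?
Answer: 0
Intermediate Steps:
L = -6
y = 14 (y = 10 + 4 = 14)
z(s, Q) = Q + s
P(J) = J² + 3*J
(y*z(L, 6))*P(0) = (14*(6 - 6))*(0*(3 + 0)) = (14*0)*(0*3) = 0*0 = 0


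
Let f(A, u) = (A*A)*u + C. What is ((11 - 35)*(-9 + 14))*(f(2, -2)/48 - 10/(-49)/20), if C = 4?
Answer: 430/49 ≈ 8.7755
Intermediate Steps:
f(A, u) = 4 + u*A**2 (f(A, u) = (A*A)*u + 4 = A**2*u + 4 = u*A**2 + 4 = 4 + u*A**2)
((11 - 35)*(-9 + 14))*(f(2, -2)/48 - 10/(-49)/20) = ((11 - 35)*(-9 + 14))*((4 - 2*2**2)/48 - 10/(-49)/20) = (-24*5)*((4 - 2*4)*(1/48) - 10*(-1/49)*(1/20)) = -120*((4 - 8)*(1/48) + (10/49)*(1/20)) = -120*(-4*1/48 + 1/98) = -120*(-1/12 + 1/98) = -120*(-43/588) = 430/49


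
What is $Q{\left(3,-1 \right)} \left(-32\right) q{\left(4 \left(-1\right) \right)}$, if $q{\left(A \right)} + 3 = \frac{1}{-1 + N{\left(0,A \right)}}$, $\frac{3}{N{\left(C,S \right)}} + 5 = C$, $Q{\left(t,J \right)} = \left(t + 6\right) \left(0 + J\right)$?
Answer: $-1044$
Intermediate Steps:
$Q{\left(t,J \right)} = J \left(6 + t\right)$ ($Q{\left(t,J \right)} = \left(6 + t\right) J = J \left(6 + t\right)$)
$N{\left(C,S \right)} = \frac{3}{-5 + C}$
$q{\left(A \right)} = - \frac{29}{8}$ ($q{\left(A \right)} = -3 + \frac{1}{-1 + \frac{3}{-5 + 0}} = -3 + \frac{1}{-1 + \frac{3}{-5}} = -3 + \frac{1}{-1 + 3 \left(- \frac{1}{5}\right)} = -3 + \frac{1}{-1 - \frac{3}{5}} = -3 + \frac{1}{- \frac{8}{5}} = -3 - \frac{5}{8} = - \frac{29}{8}$)
$Q{\left(3,-1 \right)} \left(-32\right) q{\left(4 \left(-1\right) \right)} = - (6 + 3) \left(-32\right) \left(- \frac{29}{8}\right) = \left(-1\right) 9 \left(-32\right) \left(- \frac{29}{8}\right) = \left(-9\right) \left(-32\right) \left(- \frac{29}{8}\right) = 288 \left(- \frac{29}{8}\right) = -1044$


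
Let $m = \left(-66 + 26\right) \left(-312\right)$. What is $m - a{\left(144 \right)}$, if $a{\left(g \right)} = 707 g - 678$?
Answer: $-88650$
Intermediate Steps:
$m = 12480$ ($m = \left(-40\right) \left(-312\right) = 12480$)
$a{\left(g \right)} = -678 + 707 g$
$m - a{\left(144 \right)} = 12480 - \left(-678 + 707 \cdot 144\right) = 12480 - \left(-678 + 101808\right) = 12480 - 101130 = -88650$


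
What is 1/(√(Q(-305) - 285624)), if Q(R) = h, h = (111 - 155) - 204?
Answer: -I*√17867/71468 ≈ -0.0018703*I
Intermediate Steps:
h = -248 (h = -44 - 204 = -248)
Q(R) = -248
1/(√(Q(-305) - 285624)) = 1/(√(-248 - 285624)) = 1/(√(-285872)) = 1/(4*I*√17867) = -I*√17867/71468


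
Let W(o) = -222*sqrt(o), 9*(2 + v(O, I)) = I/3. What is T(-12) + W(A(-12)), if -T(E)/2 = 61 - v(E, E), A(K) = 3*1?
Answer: -1142/9 - 222*sqrt(3) ≈ -511.40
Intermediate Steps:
A(K) = 3
v(O, I) = -2 + I/27 (v(O, I) = -2 + (I/3)/9 = -2 + I/27)
T(E) = -126 + 2*E/27 (T(E) = -2*(61 - (-2 + E/27)) = -2*(61 + (2 - E/27)) = -2*(63 - E/27) = -126 + 2*E/27)
T(-12) + W(A(-12)) = (-126 + (2/27)*(-12)) - 222*sqrt(3) = (-126 - 8/9) - 222*sqrt(3) = -1142/9 - 222*sqrt(3)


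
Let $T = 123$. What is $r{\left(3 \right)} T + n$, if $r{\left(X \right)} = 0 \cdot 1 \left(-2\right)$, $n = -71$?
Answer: $-71$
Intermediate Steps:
$r{\left(X \right)} = 0$ ($r{\left(X \right)} = 0 \left(-2\right) = 0$)
$r{\left(3 \right)} T + n = 0 \cdot 123 - 71 = 0 - 71 = -71$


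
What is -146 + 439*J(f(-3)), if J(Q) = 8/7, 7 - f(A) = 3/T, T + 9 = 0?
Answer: 2490/7 ≈ 355.71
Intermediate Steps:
T = -9 (T = -9 + 0 = -9)
f(A) = 22/3 (f(A) = 7 - 3/(-9) = 7 - 3*(-1)/9 = 7 - 1*(-1/3) = 7 + 1/3 = 22/3)
J(Q) = 8/7 (J(Q) = 8*(1/7) = 8/7)
-146 + 439*J(f(-3)) = -146 + 439*(8/7) = -146 + 3512/7 = 2490/7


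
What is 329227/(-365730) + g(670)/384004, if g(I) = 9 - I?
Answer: -63333116219/70220891460 ≈ -0.90191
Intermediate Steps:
329227/(-365730) + g(670)/384004 = 329227/(-365730) + (9 - 1*670)/384004 = 329227*(-1/365730) + (9 - 670)*(1/384004) = -329227/365730 - 661*1/384004 = -329227/365730 - 661/384004 = -63333116219/70220891460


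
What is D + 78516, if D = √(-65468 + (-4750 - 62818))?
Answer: 78516 + 2*I*√33259 ≈ 78516.0 + 364.74*I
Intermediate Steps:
D = 2*I*√33259 (D = √(-65468 - 67568) = √(-133036) = 2*I*√33259 ≈ 364.74*I)
D + 78516 = 2*I*√33259 + 78516 = 78516 + 2*I*√33259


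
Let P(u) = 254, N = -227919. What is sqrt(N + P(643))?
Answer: I*sqrt(227665) ≈ 477.14*I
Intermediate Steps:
sqrt(N + P(643)) = sqrt(-227919 + 254) = sqrt(-227665) = I*sqrt(227665)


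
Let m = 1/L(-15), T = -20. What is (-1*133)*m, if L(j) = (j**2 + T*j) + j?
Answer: -133/510 ≈ -0.26078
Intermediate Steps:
L(j) = j**2 - 19*j (L(j) = (j**2 - 20*j) + j = j**2 - 19*j)
m = 1/510 (m = 1/(-15*(-19 - 15)) = 1/(-15*(-34)) = 1/510 ≈ 0.0019608)
(-1*133)*m = -1*133*(1/510) = -133*1/510 = -133/510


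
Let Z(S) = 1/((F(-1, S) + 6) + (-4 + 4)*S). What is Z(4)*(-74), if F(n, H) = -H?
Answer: -37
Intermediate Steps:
Z(S) = 1/(6 - S) (Z(S) = 1/((-S + 6) + (-4 + 4)*S) = 1/((6 - S) + 0*S) = 1/((6 - S) + 0) = 1/(6 - S))
Z(4)*(-74) = -1/(-6 + 4)*(-74) = -1/(-2)*(-74) = -1*(-½)*(-74) = (½)*(-74) = -37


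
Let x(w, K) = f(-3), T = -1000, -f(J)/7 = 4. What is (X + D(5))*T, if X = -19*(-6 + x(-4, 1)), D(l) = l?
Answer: -651000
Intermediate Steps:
f(J) = -28 (f(J) = -7*4 = -28)
x(w, K) = -28
X = 646 (X = -19*(-6 - 28) = -19*(-34) = 646)
(X + D(5))*T = (646 + 5)*(-1000) = 651*(-1000) = -651000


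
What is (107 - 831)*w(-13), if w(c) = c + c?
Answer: 18824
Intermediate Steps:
w(c) = 2*c
(107 - 831)*w(-13) = (107 - 831)*(2*(-13)) = -724*(-26) = 18824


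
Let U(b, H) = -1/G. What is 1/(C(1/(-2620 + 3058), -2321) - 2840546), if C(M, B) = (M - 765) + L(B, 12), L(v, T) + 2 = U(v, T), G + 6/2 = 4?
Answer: -438/1244495531 ≈ -3.5195e-7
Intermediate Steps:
G = 1 (G = -3 + 4 = 1)
U(b, H) = -1 (U(b, H) = -1/1 = -1*1 = -1)
L(v, T) = -3 (L(v, T) = -2 - 1 = -3)
C(M, B) = -768 + M (C(M, B) = (M - 765) - 3 = (-765 + M) - 3 = -768 + M)
1/(C(1/(-2620 + 3058), -2321) - 2840546) = 1/((-768 + 1/(-2620 + 3058)) - 2840546) = 1/((-768 + 1/438) - 2840546) = 1/(-336383/438 - 2840546) = 1/(-1244495531/438) = -438/1244495531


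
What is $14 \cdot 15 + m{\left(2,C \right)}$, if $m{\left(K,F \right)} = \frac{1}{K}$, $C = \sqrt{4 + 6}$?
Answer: $\frac{421}{2} \approx 210.5$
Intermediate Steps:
$C = \sqrt{10} \approx 3.1623$
$14 \cdot 15 + m{\left(2,C \right)} = 14 \cdot 15 + \frac{1}{2} = 210 + \frac{1}{2} = \frac{421}{2}$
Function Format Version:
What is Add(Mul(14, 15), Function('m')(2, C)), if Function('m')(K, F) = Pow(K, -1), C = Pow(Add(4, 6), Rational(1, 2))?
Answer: Rational(421, 2) ≈ 210.50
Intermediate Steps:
C = Pow(10, Rational(1, 2)) ≈ 3.1623
Add(Mul(14, 15), Function('m')(2, C)) = Add(Mul(14, 15), Pow(2, -1)) = Add(210, Rational(1, 2)) = Rational(421, 2)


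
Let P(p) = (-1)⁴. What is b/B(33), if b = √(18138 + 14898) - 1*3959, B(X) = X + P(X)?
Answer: -3959/34 + √8259/17 ≈ -111.10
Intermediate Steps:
P(p) = 1
B(X) = 1 + X (B(X) = X + 1 = 1 + X)
b = -3959 + 2*√8259 (b = √33036 - 3959 = 2*√8259 - 3959 = -3959 + 2*√8259 ≈ -3777.2)
b/B(33) = (-3959 + 2*√8259)/(1 + 33) = (-3959 + 2*√8259)/34 = (-3959 + 2*√8259)*(1/34) = -3959/34 + √8259/17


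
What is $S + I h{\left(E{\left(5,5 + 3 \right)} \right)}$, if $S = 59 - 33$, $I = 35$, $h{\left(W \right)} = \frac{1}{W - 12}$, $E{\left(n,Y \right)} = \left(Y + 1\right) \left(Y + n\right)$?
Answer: $\frac{79}{3} \approx 26.333$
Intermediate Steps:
$E{\left(n,Y \right)} = \left(1 + Y\right) \left(Y + n\right)$
$h{\left(W \right)} = \frac{1}{-12 + W}$
$S = 26$
$S + I h{\left(E{\left(5,5 + 3 \right)} \right)} = 26 + \frac{35}{-12 + \left(\left(5 + 3\right) + 5 + \left(5 + 3\right)^{2} + \left(5 + 3\right) 5\right)} = 26 + \frac{35}{-12 + \left(8 + 5 + 8^{2} + 8 \cdot 5\right)} = 26 + \frac{35}{-12 + \left(8 + 5 + 64 + 40\right)} = 26 + \frac{35}{-12 + 117} = 26 + \frac{35}{105} = 26 + 35 \cdot \frac{1}{105} = 26 + \frac{1}{3} = \frac{79}{3}$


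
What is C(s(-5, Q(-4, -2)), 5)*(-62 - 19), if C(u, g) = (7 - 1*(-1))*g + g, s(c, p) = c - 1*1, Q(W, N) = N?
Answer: -3645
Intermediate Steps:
s(c, p) = -1 + c (s(c, p) = c - 1 = -1 + c)
C(u, g) = 9*g (C(u, g) = (7 + 1)*g + g = 8*g + g = 9*g)
C(s(-5, Q(-4, -2)), 5)*(-62 - 19) = (9*5)*(-62 - 19) = 45*(-81) = -3645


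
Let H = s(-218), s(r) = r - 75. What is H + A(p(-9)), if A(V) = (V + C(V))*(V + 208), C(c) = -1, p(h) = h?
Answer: -2283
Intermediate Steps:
s(r) = -75 + r
H = -293 (H = -75 - 218 = -293)
A(V) = (-1 + V)*(208 + V) (A(V) = (V - 1)*(V + 208) = (-1 + V)*(208 + V))
H + A(p(-9)) = -293 + (-208 + (-9)² + 207*(-9)) = -293 + (-208 + 81 - 1863) = -293 - 1990 = -2283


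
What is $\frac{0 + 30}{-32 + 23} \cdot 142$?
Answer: $- \frac{1420}{3} \approx -473.33$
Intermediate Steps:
$\frac{0 + 30}{-32 + 23} \cdot 142 = \frac{30}{-9} \cdot 142 = 30 \left(- \frac{1}{9}\right) 142 = \left(- \frac{10}{3}\right) 142 = - \frac{1420}{3}$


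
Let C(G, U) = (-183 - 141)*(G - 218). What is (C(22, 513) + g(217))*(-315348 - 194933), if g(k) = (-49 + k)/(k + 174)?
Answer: -12670395615192/391 ≈ -3.2405e+10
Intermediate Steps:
g(k) = (-49 + k)/(174 + k)
C(G, U) = 70632 - 324*G (C(G, U) = -324*(-218 + G) = 70632 - 324*G)
(C(22, 513) + g(217))*(-315348 - 194933) = ((70632 - 324*22) + (-49 + 217)/(174 + 217))*(-315348 - 194933) = ((70632 - 7128) + 168/391)*(-510281) = (63504 + (1/391)*168)*(-510281) = (63504 + 168/391)*(-510281) = (24830232/391)*(-510281) = -12670395615192/391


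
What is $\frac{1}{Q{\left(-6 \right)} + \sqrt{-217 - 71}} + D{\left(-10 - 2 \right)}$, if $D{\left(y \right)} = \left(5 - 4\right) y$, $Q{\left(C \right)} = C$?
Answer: $- \frac{649}{54} - \frac{i \sqrt{2}}{27} \approx -12.019 - 0.052378 i$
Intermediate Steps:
$D{\left(y \right)} = y$ ($D{\left(y \right)} = 1 y = y$)
$\frac{1}{Q{\left(-6 \right)} + \sqrt{-217 - 71}} + D{\left(-10 - 2 \right)} = \frac{1}{-6 + \sqrt{-217 - 71}} - 12 = \frac{1}{-6 + \sqrt{-288}} - 12 = \frac{1}{-6 + 12 i \sqrt{2}} - 12 = -12 + \frac{1}{-6 + 12 i \sqrt{2}}$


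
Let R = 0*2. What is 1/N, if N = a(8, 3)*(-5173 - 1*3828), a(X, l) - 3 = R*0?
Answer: -1/27003 ≈ -3.7033e-5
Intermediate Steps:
R = 0
a(X, l) = 3 (a(X, l) = 3 + 0*0 = 3 + 0 = 3)
N = -27003 (N = 3*(-5173 - 1*3828) = 3*(-5173 - 3828) = 3*(-9001) = -27003)
1/N = 1/(-27003) = -1/27003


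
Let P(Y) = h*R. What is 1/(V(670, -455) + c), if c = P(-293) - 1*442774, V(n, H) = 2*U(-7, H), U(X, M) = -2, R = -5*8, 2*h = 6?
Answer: -1/442898 ≈ -2.2579e-6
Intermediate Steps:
h = 3 (h = (1/2)*6 = 3)
R = -40
V(n, H) = -4 (V(n, H) = 2*(-2) = -4)
P(Y) = -120 (P(Y) = 3*(-40) = -120)
c = -442894 (c = -120 - 1*442774 = -120 - 442774 = -442894)
1/(V(670, -455) + c) = 1/(-4 - 442894) = 1/(-442898) = -1/442898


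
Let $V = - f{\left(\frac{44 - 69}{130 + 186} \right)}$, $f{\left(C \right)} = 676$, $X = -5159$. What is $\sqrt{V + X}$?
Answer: $i \sqrt{5835} \approx 76.387 i$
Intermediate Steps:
$V = -676$ ($V = \left(-1\right) 676 = -676$)
$\sqrt{V + X} = \sqrt{-676 - 5159} = \sqrt{-5835} = i \sqrt{5835}$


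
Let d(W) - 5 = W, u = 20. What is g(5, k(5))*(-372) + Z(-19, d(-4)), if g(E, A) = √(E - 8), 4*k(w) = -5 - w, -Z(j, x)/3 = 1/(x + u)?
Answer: -⅐ - 372*I*√3 ≈ -0.14286 - 644.32*I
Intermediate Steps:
d(W) = 5 + W
Z(j, x) = -3/(20 + x) (Z(j, x) = -3/(x + 20) = -3/(20 + x))
k(w) = -5/4 - w/4 (k(w) = (-5 - w)/4 = -5/4 - w/4)
g(E, A) = √(-8 + E)
g(5, k(5))*(-372) + Z(-19, d(-4)) = √(-8 + 5)*(-372) - 3/(20 + (5 - 4)) = √(-3)*(-372) - 3/(20 + 1) = (I*√3)*(-372) - 3/21 = -372*I*√3 - 3*1/21 = -372*I*√3 - ⅐ = -⅐ - 372*I*√3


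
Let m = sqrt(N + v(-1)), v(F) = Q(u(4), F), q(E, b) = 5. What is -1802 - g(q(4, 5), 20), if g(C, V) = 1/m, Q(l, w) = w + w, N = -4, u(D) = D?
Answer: -1802 + I*sqrt(6)/6 ≈ -1802.0 + 0.40825*I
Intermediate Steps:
Q(l, w) = 2*w
v(F) = 2*F
m = I*sqrt(6) (m = sqrt(-4 + 2*(-1)) = sqrt(-4 - 2) = sqrt(-6) = I*sqrt(6) ≈ 2.4495*I)
g(C, V) = -I*sqrt(6)/6 (g(C, V) = 1/(I*sqrt(6)) = -I*sqrt(6)/6)
-1802 - g(q(4, 5), 20) = -1802 - (-1)*I*sqrt(6)/6 = -1802 + I*sqrt(6)/6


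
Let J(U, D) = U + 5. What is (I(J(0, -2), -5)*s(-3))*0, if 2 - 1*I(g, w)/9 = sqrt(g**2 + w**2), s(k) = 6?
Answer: 0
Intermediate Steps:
J(U, D) = 5 + U
I(g, w) = 18 - 9*sqrt(g**2 + w**2)
(I(J(0, -2), -5)*s(-3))*0 = ((18 - 9*sqrt((5 + 0)**2 + (-5)**2))*6)*0 = ((18 - 9*sqrt(5**2 + 25))*6)*0 = ((18 - 9*sqrt(25 + 25))*6)*0 = ((18 - 45*sqrt(2))*6)*0 = (108 - 270*sqrt(2))*0 = 0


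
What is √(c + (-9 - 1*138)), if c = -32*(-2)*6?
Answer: √237 ≈ 15.395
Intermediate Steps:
c = 384 (c = -16*(-4)*6 = 64*6 = 384)
√(c + (-9 - 1*138)) = √(384 + (-9 - 1*138)) = √(384 + (-9 - 138)) = √(384 - 147) = √237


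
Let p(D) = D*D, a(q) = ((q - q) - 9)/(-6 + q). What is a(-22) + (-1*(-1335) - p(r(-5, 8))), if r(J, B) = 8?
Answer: 35597/28 ≈ 1271.3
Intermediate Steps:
a(q) = -9/(-6 + q) (a(q) = (0 - 9)/(-6 + q) = -9/(-6 + q))
p(D) = D²
a(-22) + (-1*(-1335) - p(r(-5, 8))) = -9/(-6 - 22) + (-1*(-1335) - 1*8²) = -9/(-28) + (1335 - 1*64) = -9*(-1/28) + (1335 - 64) = 9/28 + 1271 = 35597/28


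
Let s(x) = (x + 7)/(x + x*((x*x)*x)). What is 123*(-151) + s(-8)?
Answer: -75926425/4088 ≈ -18573.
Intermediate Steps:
s(x) = (7 + x)/(x + x⁴) (s(x) = (7 + x)/(x + x*(x²*x)) = (7 + x)/(x + x*x³) = (7 + x)/(x + x⁴))
123*(-151) + s(-8) = 123*(-151) + (7 - 8)/(-8 + (-8)⁴) = -18573 - 1/(-8 + 4096) = -18573 - 1/4088 = -75926425/4088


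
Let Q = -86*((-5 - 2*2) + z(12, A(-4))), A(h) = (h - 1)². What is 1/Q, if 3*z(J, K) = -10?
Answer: 3/3182 ≈ 0.00094280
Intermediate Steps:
A(h) = (-1 + h)²
z(J, K) = -10/3 (z(J, K) = (⅓)*(-10) = -10/3)
Q = 3182/3 (Q = -86*((-5 - 2*2) - 10/3) = -86*((-5 - 4) - 10/3) = -86*(-9 - 10/3) = -86*(-37/3) = 3182/3 ≈ 1060.7)
1/Q = 1/(3182/3) = 3/3182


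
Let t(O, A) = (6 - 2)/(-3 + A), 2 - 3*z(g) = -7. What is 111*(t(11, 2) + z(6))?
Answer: -111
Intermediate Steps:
z(g) = 3 (z(g) = 2/3 - 1/3*(-7) = 2/3 + 7/3 = 3)
t(O, A) = 4/(-3 + A)
111*(t(11, 2) + z(6)) = 111*(4/(-3 + 2) + 3) = 111*(4/(-1) + 3) = 111*(4*(-1) + 3) = 111*(-4 + 3) = 111*(-1) = -111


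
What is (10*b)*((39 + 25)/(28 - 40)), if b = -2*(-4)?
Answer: -1280/3 ≈ -426.67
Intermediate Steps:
b = 8
(10*b)*((39 + 25)/(28 - 40)) = (10*8)*((39 + 25)/(28 - 40)) = 80*(64/(-12)) = 80*(64*(-1/12)) = 80*(-16/3) = -1280/3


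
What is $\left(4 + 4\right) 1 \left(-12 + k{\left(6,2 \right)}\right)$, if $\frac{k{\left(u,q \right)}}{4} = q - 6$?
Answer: $-224$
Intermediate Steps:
$k{\left(u,q \right)} = -24 + 4 q$ ($k{\left(u,q \right)} = 4 \left(q - 6\right) = 4 \left(-6 + q\right) = -24 + 4 q$)
$\left(4 + 4\right) 1 \left(-12 + k{\left(6,2 \right)}\right) = \left(4 + 4\right) 1 \left(-12 + \left(-24 + 4 \cdot 2\right)\right) = 8 \cdot 1 \left(-12 + \left(-24 + 8\right)\right) = 8 \left(-12 - 16\right) = 8 \left(-28\right) = -224$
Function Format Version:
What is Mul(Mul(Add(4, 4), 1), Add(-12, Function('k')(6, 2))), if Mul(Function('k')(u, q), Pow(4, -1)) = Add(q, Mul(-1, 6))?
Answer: -224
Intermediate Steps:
Function('k')(u, q) = Add(-24, Mul(4, q)) (Function('k')(u, q) = Mul(4, Add(q, Mul(-1, 6))) = Mul(4, Add(q, -6)) = Mul(4, Add(-6, q)) = Add(-24, Mul(4, q)))
Mul(Mul(Add(4, 4), 1), Add(-12, Function('k')(6, 2))) = Mul(Mul(Add(4, 4), 1), Add(-12, Add(-24, Mul(4, 2)))) = Mul(Mul(8, 1), Add(-12, Add(-24, 8))) = Mul(8, Add(-12, -16)) = Mul(8, -28) = -224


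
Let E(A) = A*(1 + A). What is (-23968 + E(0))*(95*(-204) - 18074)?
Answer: 897697472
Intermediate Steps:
(-23968 + E(0))*(95*(-204) - 18074) = (-23968 + 0*(1 + 0))*(95*(-204) - 18074) = (-23968 + 0*1)*(-19380 - 18074) = (-23968 + 0)*(-37454) = -23968*(-37454) = 897697472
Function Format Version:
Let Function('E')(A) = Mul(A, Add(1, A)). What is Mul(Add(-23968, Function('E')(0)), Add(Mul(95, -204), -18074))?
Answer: 897697472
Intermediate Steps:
Mul(Add(-23968, Function('E')(0)), Add(Mul(95, -204), -18074)) = Mul(Add(-23968, Mul(0, Add(1, 0))), Add(Mul(95, -204), -18074)) = Mul(Add(-23968, Mul(0, 1)), Add(-19380, -18074)) = Mul(Add(-23968, 0), -37454) = Mul(-23968, -37454) = 897697472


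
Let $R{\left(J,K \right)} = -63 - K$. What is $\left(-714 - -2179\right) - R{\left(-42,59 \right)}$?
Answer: $1587$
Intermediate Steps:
$\left(-714 - -2179\right) - R{\left(-42,59 \right)} = \left(-714 - -2179\right) - \left(-63 - 59\right) = \left(-714 + 2179\right) - \left(-63 - 59\right) = 1465 - -122 = 1465 + 122 = 1587$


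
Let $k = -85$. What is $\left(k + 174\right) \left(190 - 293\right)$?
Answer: $-9167$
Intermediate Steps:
$\left(k + 174\right) \left(190 - 293\right) = \left(-85 + 174\right) \left(190 - 293\right) = 89 \left(-103\right) = -9167$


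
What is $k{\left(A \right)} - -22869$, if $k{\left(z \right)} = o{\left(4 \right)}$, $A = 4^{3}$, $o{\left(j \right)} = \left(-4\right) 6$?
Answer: $22845$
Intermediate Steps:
$o{\left(j \right)} = -24$
$A = 64$
$k{\left(z \right)} = -24$
$k{\left(A \right)} - -22869 = -24 - -22869 = -24 + 22869 = 22845$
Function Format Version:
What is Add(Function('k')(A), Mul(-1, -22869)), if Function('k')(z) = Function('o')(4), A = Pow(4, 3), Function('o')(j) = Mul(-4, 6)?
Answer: 22845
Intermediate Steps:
Function('o')(j) = -24
A = 64
Function('k')(z) = -24
Add(Function('k')(A), Mul(-1, -22869)) = Add(-24, Mul(-1, -22869)) = Add(-24, 22869) = 22845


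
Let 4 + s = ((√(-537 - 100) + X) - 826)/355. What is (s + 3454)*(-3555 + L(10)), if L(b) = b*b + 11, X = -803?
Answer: -4212428724/355 - 24108*I*√13/355 ≈ -1.1866e+7 - 244.85*I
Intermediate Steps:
L(b) = 11 + b² (L(b) = b² + 11 = 11 + b²)
s = -3049/355 + 7*I*√13/355 (s = -4 + ((√(-537 - 100) - 803) - 826)/355 = -4 + ((√(-637) - 803) - 826)*(1/355) = -4 + ((7*I*√13 - 803) - 826)*(1/355) = -4 + ((-803 + 7*I*√13) - 826)*(1/355) = -4 + (-1629 + 7*I*√13)*(1/355) = -4 + (-1629/355 + 7*I*√13/355) = -3049/355 + 7*I*√13/355 ≈ -8.5887 + 0.071095*I)
(s + 3454)*(-3555 + L(10)) = ((-3049/355 + 7*I*√13/355) + 3454)*(-3555 + (11 + 10²)) = (1223121/355 + 7*I*√13/355)*(-3555 + (11 + 100)) = (1223121/355 + 7*I*√13/355)*(-3555 + 111) = (1223121/355 + 7*I*√13/355)*(-3444) = -4212428724/355 - 24108*I*√13/355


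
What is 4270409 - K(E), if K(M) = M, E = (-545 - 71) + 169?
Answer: 4270856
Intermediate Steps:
E = -447 (E = -616 + 169 = -447)
4270409 - K(E) = 4270409 - 1*(-447) = 4270409 + 447 = 4270856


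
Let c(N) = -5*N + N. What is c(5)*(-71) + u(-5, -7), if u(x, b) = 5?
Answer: 1425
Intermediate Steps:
c(N) = -4*N
c(5)*(-71) + u(-5, -7) = -4*5*(-71) + 5 = -20*(-71) + 5 = 1420 + 5 = 1425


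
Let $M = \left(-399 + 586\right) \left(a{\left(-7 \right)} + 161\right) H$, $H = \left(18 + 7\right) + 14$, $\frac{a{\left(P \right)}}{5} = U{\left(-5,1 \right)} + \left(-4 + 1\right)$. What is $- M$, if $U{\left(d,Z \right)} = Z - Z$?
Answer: $-1064778$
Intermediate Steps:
$U{\left(d,Z \right)} = 0$
$a{\left(P \right)} = -15$ ($a{\left(P \right)} = 5 \left(0 + \left(-4 + 1\right)\right) = 5 \left(0 - 3\right) = 5 \left(-3\right) = -15$)
$H = 39$ ($H = 25 + 14 = 39$)
$M = 1064778$ ($M = \left(-399 + 586\right) \left(-15 + 161\right) 39 = 187 \cdot 146 \cdot 39 = 27302 \cdot 39 = 1064778$)
$- M = \left(-1\right) 1064778 = -1064778$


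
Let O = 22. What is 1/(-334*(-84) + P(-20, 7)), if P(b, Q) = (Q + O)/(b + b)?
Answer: 40/1122211 ≈ 3.5644e-5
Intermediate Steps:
P(b, Q) = (22 + Q)/(2*b) (P(b, Q) = (Q + 22)/(b + b) = (22 + Q)/((2*b)) = (22 + Q)*(1/(2*b)) = (22 + Q)/(2*b))
1/(-334*(-84) + P(-20, 7)) = 1/(-334*(-84) + (1/2)*(22 + 7)/(-20)) = 1/(28056 + (1/2)*(-1/20)*29) = 1/(28056 - 29/40) = 1/(1122211/40) = 40/1122211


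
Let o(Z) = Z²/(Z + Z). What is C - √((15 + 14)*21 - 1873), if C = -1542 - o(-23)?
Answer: -3061/2 - 4*I*√79 ≈ -1530.5 - 35.553*I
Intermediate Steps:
o(Z) = Z/2 (o(Z) = Z²/((2*Z)) = (1/(2*Z))*Z² = Z/2)
C = -3061/2 (C = -1542 - (-23)/2 = -1542 - 1*(-23/2) = -1542 + 23/2 = -3061/2 ≈ -1530.5)
C - √((15 + 14)*21 - 1873) = -3061/2 - √((15 + 14)*21 - 1873) = -3061/2 - √(29*21 - 1873) = -3061/2 - √(609 - 1873) = -3061/2 - √(-1264) = -3061/2 - 4*I*√79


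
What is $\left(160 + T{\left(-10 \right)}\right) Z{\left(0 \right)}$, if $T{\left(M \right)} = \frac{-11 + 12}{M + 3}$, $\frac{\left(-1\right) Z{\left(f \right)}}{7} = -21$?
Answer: $23499$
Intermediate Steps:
$Z{\left(f \right)} = 147$ ($Z{\left(f \right)} = \left(-7\right) \left(-21\right) = 147$)
$T{\left(M \right)} = \frac{1}{3 + M}$ ($T{\left(M \right)} = 1 \frac{1}{3 + M} = \frac{1}{3 + M}$)
$\left(160 + T{\left(-10 \right)}\right) Z{\left(0 \right)} = \left(160 + \frac{1}{3 - 10}\right) 147 = \left(160 + \frac{1}{-7}\right) 147 = \left(160 - \frac{1}{7}\right) 147 = \frac{1119}{7} \cdot 147 = 23499$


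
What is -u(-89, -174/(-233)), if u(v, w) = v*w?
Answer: 15486/233 ≈ 66.464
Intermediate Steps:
-u(-89, -174/(-233)) = -(-89)*(-174/(-233)) = -(-89)*(-174*(-1/233)) = -(-89)*174/233 = -1*(-15486/233) = 15486/233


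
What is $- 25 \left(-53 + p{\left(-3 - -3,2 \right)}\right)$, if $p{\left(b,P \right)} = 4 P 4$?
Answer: $525$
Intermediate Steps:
$p{\left(b,P \right)} = 16 P$
$- 25 \left(-53 + p{\left(-3 - -3,2 \right)}\right) = - 25 \left(-53 + 16 \cdot 2\right) = - 25 \left(-53 + 32\right) = \left(-25\right) \left(-21\right) = 525$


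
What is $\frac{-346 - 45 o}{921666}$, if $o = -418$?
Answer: $\frac{9232}{460833} \approx 0.020033$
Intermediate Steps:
$\frac{-346 - 45 o}{921666} = \frac{-346 - -18810}{921666} = \left(-346 + 18810\right) \frac{1}{921666} = 18464 \cdot \frac{1}{921666} = \frac{9232}{460833}$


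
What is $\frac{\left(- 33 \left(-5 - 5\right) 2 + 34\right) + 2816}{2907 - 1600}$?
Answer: $\frac{3510}{1307} \approx 2.6855$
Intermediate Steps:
$\frac{\left(- 33 \left(-5 - 5\right) 2 + 34\right) + 2816}{2907 - 1600} = \frac{\left(- 33 \left(\left(-10\right) 2\right) + 34\right) + 2816}{1307} = \left(\left(\left(-33\right) \left(-20\right) + 34\right) + 2816\right) \frac{1}{1307} = \left(\left(660 + 34\right) + 2816\right) \frac{1}{1307} = \left(694 + 2816\right) \frac{1}{1307} = 3510 \cdot \frac{1}{1307} = \frac{3510}{1307}$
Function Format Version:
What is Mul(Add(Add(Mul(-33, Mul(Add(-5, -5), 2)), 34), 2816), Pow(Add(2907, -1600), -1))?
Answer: Rational(3510, 1307) ≈ 2.6855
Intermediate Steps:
Mul(Add(Add(Mul(-33, Mul(Add(-5, -5), 2)), 34), 2816), Pow(Add(2907, -1600), -1)) = Mul(Add(Add(Mul(-33, Mul(-10, 2)), 34), 2816), Pow(1307, -1)) = Mul(Add(Add(Mul(-33, -20), 34), 2816), Rational(1, 1307)) = Mul(Add(Add(660, 34), 2816), Rational(1, 1307)) = Mul(Add(694, 2816), Rational(1, 1307)) = Mul(3510, Rational(1, 1307)) = Rational(3510, 1307)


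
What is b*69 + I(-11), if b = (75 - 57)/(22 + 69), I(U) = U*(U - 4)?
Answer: 16257/91 ≈ 178.65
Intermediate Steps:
I(U) = U*(-4 + U)
b = 18/91 ≈ 0.19780
b*69 + I(-11) = (18/91)*69 - 11*(-4 - 11) = 1242/91 - 11*(-15) = 1242/91 + 165 = 16257/91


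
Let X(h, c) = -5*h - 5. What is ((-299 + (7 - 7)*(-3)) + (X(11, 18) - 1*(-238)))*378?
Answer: -45738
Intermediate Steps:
X(h, c) = -5 - 5*h
((-299 + (7 - 7)*(-3)) + (X(11, 18) - 1*(-238)))*378 = ((-299 + (7 - 7)*(-3)) + ((-5 - 5*11) - 1*(-238)))*378 = ((-299 + 0*(-3)) + ((-5 - 55) + 238))*378 = ((-299 + 0) + (-60 + 238))*378 = (-299 + 178)*378 = -121*378 = -45738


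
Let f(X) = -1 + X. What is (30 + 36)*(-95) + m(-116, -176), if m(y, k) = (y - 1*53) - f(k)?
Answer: -6262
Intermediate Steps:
m(y, k) = -52 + y - k (m(y, k) = (y - 1*53) - (-1 + k) = (y - 53) + (1 - k) = (-53 + y) + (1 - k) = -52 + y - k)
(30 + 36)*(-95) + m(-116, -176) = (30 + 36)*(-95) + (-52 - 116 - 1*(-176)) = 66*(-95) + (-52 - 116 + 176) = -6270 + 8 = -6262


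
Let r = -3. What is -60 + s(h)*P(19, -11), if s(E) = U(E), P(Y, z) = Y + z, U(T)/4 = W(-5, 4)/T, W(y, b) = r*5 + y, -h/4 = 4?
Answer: -20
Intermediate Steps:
h = -16 (h = -4*4 = -16)
W(y, b) = -15 + y (W(y, b) = -3*5 + y = -15 + y)
U(T) = -80/T (U(T) = 4*((-15 - 5)/T) = 4*(-20/T) = -80/T)
s(E) = -80/E
-60 + s(h)*P(19, -11) = -60 + (-80/(-16))*(19 - 11) = -60 - 80*(-1/16)*8 = -60 + 5*8 = -60 + 40 = -20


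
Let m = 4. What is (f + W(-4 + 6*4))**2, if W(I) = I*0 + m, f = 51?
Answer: 3025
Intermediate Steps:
W(I) = 4 (W(I) = I*0 + 4 = 0 + 4 = 4)
(f + W(-4 + 6*4))**2 = (51 + 4)**2 = 55**2 = 3025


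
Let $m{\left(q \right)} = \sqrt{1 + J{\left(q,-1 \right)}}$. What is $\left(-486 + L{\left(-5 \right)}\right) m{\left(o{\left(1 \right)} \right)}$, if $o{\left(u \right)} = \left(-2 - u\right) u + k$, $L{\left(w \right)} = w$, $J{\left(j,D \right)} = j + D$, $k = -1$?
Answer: $- 982 i \approx - 982.0 i$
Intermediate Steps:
$J{\left(j,D \right)} = D + j$
$o{\left(u \right)} = -1 + u \left(-2 - u\right)$ ($o{\left(u \right)} = \left(-2 - u\right) u - 1 = u \left(-2 - u\right) - 1 = -1 + u \left(-2 - u\right)$)
$m{\left(q \right)} = \sqrt{q}$ ($m{\left(q \right)} = \sqrt{1 + \left(-1 + q\right)} = \sqrt{q}$)
$\left(-486 + L{\left(-5 \right)}\right) m{\left(o{\left(1 \right)} \right)} = \left(-486 - 5\right) \sqrt{-1 - 1^{2} - 2} = - 491 \sqrt{-1 - 1 - 2} = - 491 \sqrt{-4} = - 491 \cdot 2 i = - 982 i$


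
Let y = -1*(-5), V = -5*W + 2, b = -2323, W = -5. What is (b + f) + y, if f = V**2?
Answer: -1589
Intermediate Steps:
V = 27 (V = -5*(-5) + 2 = 25 + 2 = 27)
y = 5
f = 729 (f = 27**2 = 729)
(b + f) + y = (-2323 + 729) + 5 = -1594 + 5 = -1589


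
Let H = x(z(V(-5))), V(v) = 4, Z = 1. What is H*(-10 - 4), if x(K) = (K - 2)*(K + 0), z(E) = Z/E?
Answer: 49/8 ≈ 6.1250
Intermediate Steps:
z(E) = 1/E
x(K) = K*(-2 + K) (x(K) = (-2 + K)*K = K*(-2 + K))
H = -7/16 (H = (-2 + 1/4)/4 = (1/4)*(-7/4) = -7/16 ≈ -0.43750)
H*(-10 - 4) = -7*(-10 - 4)/16 = -7/16*(-14) = 49/8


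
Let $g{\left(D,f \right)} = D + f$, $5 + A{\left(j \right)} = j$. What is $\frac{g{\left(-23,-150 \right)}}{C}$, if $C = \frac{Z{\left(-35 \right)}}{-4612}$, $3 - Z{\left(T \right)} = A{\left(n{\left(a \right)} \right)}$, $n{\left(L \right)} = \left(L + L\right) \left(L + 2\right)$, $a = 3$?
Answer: $- \frac{398938}{11} \approx -36267.0$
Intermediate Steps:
$n{\left(L \right)} = 2 L \left(2 + L\right)$
$A{\left(j \right)} = -5 + j$
$Z{\left(T \right)} = -22$ ($Z{\left(T \right)} = 3 - \left(-5 + 2 \cdot 3 \left(2 + 3\right)\right) = 3 - \left(-5 + 2 \cdot 3 \cdot 5\right) = 3 - \left(-5 + 30\right) = 3 - 25 = -22$)
$C = \frac{11}{2306}$ ($C = - \frac{22}{-4612} = \left(-22\right) \left(- \frac{1}{4612}\right) = \frac{11}{2306} \approx 0.0047702$)
$\frac{g{\left(-23,-150 \right)}}{C} = \frac{-23 - 150}{\frac{11}{2306}} = \left(-173\right) \frac{2306}{11} = - \frac{398938}{11}$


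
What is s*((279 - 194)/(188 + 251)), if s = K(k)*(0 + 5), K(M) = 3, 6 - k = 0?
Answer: 1275/439 ≈ 2.9043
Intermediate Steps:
k = 6 (k = 6 - 1*0 = 6 + 0 = 6)
s = 15 (s = 3*(0 + 5) = 3*5 = 15)
s*((279 - 194)/(188 + 251)) = 15*((279 - 194)/(188 + 251)) = 15*(85/439) = 1275/439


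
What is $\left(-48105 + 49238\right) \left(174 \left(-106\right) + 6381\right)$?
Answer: $-13667379$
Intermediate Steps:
$\left(-48105 + 49238\right) \left(174 \left(-106\right) + 6381\right) = 1133 \left(-18444 + 6381\right) = 1133 \left(-12063\right) = -13667379$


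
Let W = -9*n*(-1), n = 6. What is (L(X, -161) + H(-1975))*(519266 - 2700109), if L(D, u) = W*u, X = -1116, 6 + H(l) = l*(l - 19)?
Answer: -8569513526350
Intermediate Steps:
H(l) = -6 + l*(-19 + l) (H(l) = -6 + l*(l - 19) = -6 + l*(-19 + l))
W = 54 (W = -9*6*(-1) = -54*(-1) = 54)
L(D, u) = 54*u
(L(X, -161) + H(-1975))*(519266 - 2700109) = (54*(-161) + (-6 + (-1975)² - 19*(-1975)))*(519266 - 2700109) = (-8694 + (-6 + 3900625 + 37525))*(-2180843) = (-8694 + 3938144)*(-2180843) = 3929450*(-2180843) = -8569513526350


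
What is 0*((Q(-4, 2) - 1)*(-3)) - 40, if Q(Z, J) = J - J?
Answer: -40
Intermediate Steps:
Q(Z, J) = 0
0*((Q(-4, 2) - 1)*(-3)) - 40 = 0*((0 - 1)*(-3)) - 40 = 0*(-1*(-3)) - 40 = 0*3 - 40 = 0 - 40 = -40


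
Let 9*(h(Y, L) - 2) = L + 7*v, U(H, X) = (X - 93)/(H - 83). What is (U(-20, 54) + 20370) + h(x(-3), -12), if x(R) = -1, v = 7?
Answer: 18889006/927 ≈ 20377.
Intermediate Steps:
U(H, X) = (-93 + X)/(-83 + H)
h(Y, L) = 67/9 + L/9 (h(Y, L) = 2 + (L + 7*7)/9 = 2 + (L + 49)/9 = 2 + (49 + L)/9 = 2 + (49/9 + L/9) = 67/9 + L/9)
(U(-20, 54) + 20370) + h(x(-3), -12) = ((-93 + 54)/(-83 - 20) + 20370) + (67/9 + (1/9)*(-12)) = (-39/(-103) + 20370) + (67/9 - 4/3) = (-1/103*(-39) + 20370) + 55/9 = (39/103 + 20370) + 55/9 = 2098149/103 + 55/9 = 18889006/927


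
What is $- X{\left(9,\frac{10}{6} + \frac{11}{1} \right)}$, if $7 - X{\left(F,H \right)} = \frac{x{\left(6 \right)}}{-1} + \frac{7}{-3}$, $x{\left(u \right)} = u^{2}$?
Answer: $- \frac{136}{3} \approx -45.333$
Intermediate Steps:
$X{\left(F,H \right)} = \frac{136}{3}$ ($X{\left(F,H \right)} = 7 - \left(\frac{6^{2}}{-1} + \frac{7}{-3}\right) = 7 - \left(36 \left(-1\right) + 7 \left(- \frac{1}{3}\right)\right) = 7 - \left(-36 - \frac{7}{3}\right) = 7 - - \frac{115}{3} = 7 + \frac{115}{3} = \frac{136}{3}$)
$- X{\left(9,\frac{10}{6} + \frac{11}{1} \right)} = \left(-1\right) \frac{136}{3} = - \frac{136}{3}$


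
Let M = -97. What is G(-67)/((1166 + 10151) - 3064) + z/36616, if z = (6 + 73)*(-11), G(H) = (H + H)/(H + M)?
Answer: -292819501/12389865768 ≈ -0.023634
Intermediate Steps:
G(H) = 2*H/(-97 + H) (G(H) = (H + H)/(H - 97) = (2*H)/(-97 + H) = 2*H/(-97 + H))
z = -869 (z = 79*(-11) = -869)
G(-67)/((1166 + 10151) - 3064) + z/36616 = (2*(-67)/(-97 - 67))/((1166 + 10151) - 3064) - 869/36616 = (2*(-67)/(-164))/(11317 - 3064) - 869*1/36616 = (2*(-67)*(-1/164))/8253 - 869/36616 = (67/82)*(1/8253) - 869/36616 = 67/676746 - 869/36616 = -292819501/12389865768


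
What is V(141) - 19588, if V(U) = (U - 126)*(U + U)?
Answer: -15358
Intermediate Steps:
V(U) = 2*U*(-126 + U) (V(U) = (-126 + U)*(2*U) = 2*U*(-126 + U))
V(141) - 19588 = 2*141*(-126 + 141) - 19588 = 2*141*15 - 19588 = 4230 - 19588 = -15358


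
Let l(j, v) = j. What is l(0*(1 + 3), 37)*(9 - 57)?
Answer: 0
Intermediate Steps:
l(0*(1 + 3), 37)*(9 - 57) = (0*(1 + 3))*(9 - 57) = (0*4)*(-48) = 0*(-48) = 0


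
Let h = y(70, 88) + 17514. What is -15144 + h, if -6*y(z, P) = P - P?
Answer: 2370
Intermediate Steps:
y(z, P) = 0 (y(z, P) = -(P - P)/6 = -⅙*0 = 0)
h = 17514 (h = 0 + 17514 = 17514)
-15144 + h = -15144 + 17514 = 2370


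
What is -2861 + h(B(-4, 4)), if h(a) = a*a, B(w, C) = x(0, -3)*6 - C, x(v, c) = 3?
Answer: -2665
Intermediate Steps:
B(w, C) = 18 - C (B(w, C) = 3*6 - C = 18 - C)
h(a) = a²
-2861 + h(B(-4, 4)) = -2861 + (18 - 1*4)² = -2861 + (18 - 4)² = -2861 + 14² = -2861 + 196 = -2665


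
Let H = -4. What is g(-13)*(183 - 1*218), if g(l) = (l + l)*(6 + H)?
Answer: 1820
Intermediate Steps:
g(l) = 4*l (g(l) = (l + l)*(6 - 4) = (2*l)*2 = 4*l)
g(-13)*(183 - 1*218) = (4*(-13))*(183 - 1*218) = -52*(183 - 218) = -52*(-35) = 1820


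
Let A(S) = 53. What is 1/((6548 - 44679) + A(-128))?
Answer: -1/38078 ≈ -2.6262e-5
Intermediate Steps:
1/((6548 - 44679) + A(-128)) = 1/((6548 - 44679) + 53) = 1/(-38131 + 53) = 1/(-38078) = -1/38078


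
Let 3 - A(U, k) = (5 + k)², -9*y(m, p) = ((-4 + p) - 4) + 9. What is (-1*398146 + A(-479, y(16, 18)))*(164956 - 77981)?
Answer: -2804966276525/81 ≈ -3.4629e+10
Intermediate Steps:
y(m, p) = -⅑ - p/9 (y(m, p) = -(((-4 + p) - 4) + 9)/9 = -((-8 + p) + 9)/9 = -(1 + p)/9 = -⅑ - p/9)
A(U, k) = 3 - (5 + k)²
(-1*398146 + A(-479, y(16, 18)))*(164956 - 77981) = (-1*398146 + (3 - (5 + (-⅑ - ⅑*18))²))*(164956 - 77981) = (-398146 + (3 - (5 + (-⅑ - 2))²))*86975 = (-398146 + (3 - (5 - 19/9)²))*86975 = (-398146 + (3 - (26/9)²))*86975 = (-398146 + (3 - 1*676/81))*86975 = (-398146 + (3 - 676/81))*86975 = (-398146 - 433/81)*86975 = -32250259/81*86975 = -2804966276525/81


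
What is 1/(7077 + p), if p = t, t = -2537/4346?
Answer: 4346/30754105 ≈ 0.00014131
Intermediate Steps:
t = -2537/4346 (t = -2537*1/4346 = -2537/4346 ≈ -0.58376)
p = -2537/4346 ≈ -0.58376
1/(7077 + p) = 1/(7077 - 2537/4346) = 1/(30754105/4346) = 4346/30754105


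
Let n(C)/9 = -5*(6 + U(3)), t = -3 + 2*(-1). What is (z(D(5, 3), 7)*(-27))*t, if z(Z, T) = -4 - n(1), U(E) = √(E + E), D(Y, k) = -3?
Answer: 35910 + 6075*√6 ≈ 50791.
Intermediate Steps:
U(E) = √2*√E (U(E) = √(2*E) = √2*√E)
t = -5 (t = -3 - 2 = -5)
n(C) = -270 - 45*√6 (n(C) = 9*(-5*(6 + √2*√3)) = 9*(-5*(6 + √6)) = 9*(-30 - 5*√6) = -270 - 45*√6)
z(Z, T) = 266 + 45*√6 (z(Z, T) = -4 - (-270 - 45*√6) = -4 + (270 + 45*√6) = 266 + 45*√6)
(z(D(5, 3), 7)*(-27))*t = ((266 + 45*√6)*(-27))*(-5) = (-7182 - 1215*√6)*(-5) = 35910 + 6075*√6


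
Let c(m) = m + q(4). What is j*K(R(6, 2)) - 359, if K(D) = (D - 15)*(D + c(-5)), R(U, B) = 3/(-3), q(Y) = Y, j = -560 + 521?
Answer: -1607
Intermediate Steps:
j = -39
c(m) = 4 + m (c(m) = m + 4 = 4 + m)
R(U, B) = -1 (R(U, B) = 3*(-⅓) = -1)
K(D) = (-1 + D)*(-15 + D) (K(D) = (D - 15)*(D + (4 - 5)) = (-15 + D)*(D - 1) = (-15 + D)*(-1 + D) = (-1 + D)*(-15 + D))
j*K(R(6, 2)) - 359 = -39*(15 + (-1)² - 16*(-1)) - 359 = -39*(15 + 1 + 16) - 359 = -39*32 - 359 = -1248 - 359 = -1607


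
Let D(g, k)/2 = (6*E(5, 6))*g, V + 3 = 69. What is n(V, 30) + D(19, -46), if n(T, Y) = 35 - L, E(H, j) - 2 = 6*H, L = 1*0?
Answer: 7331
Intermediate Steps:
L = 0
E(H, j) = 2 + 6*H
V = 66 (V = -3 + 69 = 66)
D(g, k) = 384*g (D(g, k) = 2*((6*(2 + 6*5))*g) = 2*((6*(2 + 30))*g) = 2*((6*32)*g) = 2*(192*g) = 384*g)
n(T, Y) = 35 (n(T, Y) = 35 - 1*0 = 35 + 0 = 35)
n(V, 30) + D(19, -46) = 35 + 384*19 = 35 + 7296 = 7331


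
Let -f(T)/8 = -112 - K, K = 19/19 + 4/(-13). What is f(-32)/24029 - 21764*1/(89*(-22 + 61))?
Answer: -39987532/6415743 ≈ -6.2327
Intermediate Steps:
K = 9/13 (K = 19*(1/19) + 4*(-1/13) = 1 - 4/13 = 9/13 ≈ 0.69231)
f(T) = 11720/13 (f(T) = -8*(-112 - 1*9/13) = -8*(-112 - 9/13) = -8*(-1465/13) = 11720/13)
f(-32)/24029 - 21764*1/(89*(-22 + 61)) = (11720/13)/24029 - 21764*1/(89*(-22 + 61)) = (11720/13)*(1/24029) - 21764/(89*39) = 11720/312377 - 21764/3471 = -39987532/6415743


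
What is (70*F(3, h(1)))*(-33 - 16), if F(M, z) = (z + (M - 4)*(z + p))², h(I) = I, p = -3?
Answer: -30870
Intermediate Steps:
F(M, z) = (z + (-4 + M)*(-3 + z))² (F(M, z) = (z + (M - 4)*(z - 3))² = (z + (-4 + M)*(-3 + z))²)
(70*F(3, h(1)))*(-33 - 16) = (70*(12 - 3*3 - 3*1 + 3*1)²)*(-33 - 16) = (70*(12 - 9 - 3 + 3)²)*(-49) = (70*3²)*(-49) = (70*9)*(-49) = 630*(-49) = -30870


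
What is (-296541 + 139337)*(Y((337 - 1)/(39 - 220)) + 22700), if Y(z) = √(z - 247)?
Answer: -3568530800 - 157204*I*√8152783/181 ≈ -3.5685e+9 - 2.4799e+6*I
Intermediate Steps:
Y(z) = √(-247 + z)
(-296541 + 139337)*(Y((337 - 1)/(39 - 220)) + 22700) = (-296541 + 139337)*(√(-247 + (337 - 1)/(39 - 220)) + 22700) = -157204*(√(-247 + 336/(-181)) + 22700) = -157204*(√(-247 + 336*(-1/181)) + 22700) = -157204*(√(-247 - 336/181) + 22700) = -157204*(√(-45043/181) + 22700) = -157204*(I*√8152783/181 + 22700) = -157204*(22700 + I*√8152783/181) = -3568530800 - 157204*I*√8152783/181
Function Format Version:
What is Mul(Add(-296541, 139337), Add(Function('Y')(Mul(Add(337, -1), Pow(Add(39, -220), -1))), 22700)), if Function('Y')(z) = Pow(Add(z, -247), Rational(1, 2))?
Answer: Add(-3568530800, Mul(Rational(-157204, 181), I, Pow(8152783, Rational(1, 2)))) ≈ Add(-3.5685e+9, Mul(-2.4799e+6, I))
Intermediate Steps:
Function('Y')(z) = Pow(Add(-247, z), Rational(1, 2))
Mul(Add(-296541, 139337), Add(Function('Y')(Mul(Add(337, -1), Pow(Add(39, -220), -1))), 22700)) = Mul(Add(-296541, 139337), Add(Pow(Add(-247, Mul(Add(337, -1), Pow(Add(39, -220), -1))), Rational(1, 2)), 22700)) = Mul(-157204, Add(Pow(Add(-247, Mul(336, Pow(-181, -1))), Rational(1, 2)), 22700)) = Mul(-157204, Add(Pow(Add(-247, Mul(336, Rational(-1, 181))), Rational(1, 2)), 22700)) = Mul(-157204, Add(Pow(Add(-247, Rational(-336, 181)), Rational(1, 2)), 22700)) = Mul(-157204, Add(Pow(Rational(-45043, 181), Rational(1, 2)), 22700)) = Mul(-157204, Add(Mul(Rational(1, 181), I, Pow(8152783, Rational(1, 2))), 22700)) = Mul(-157204, Add(22700, Mul(Rational(1, 181), I, Pow(8152783, Rational(1, 2))))) = Add(-3568530800, Mul(Rational(-157204, 181), I, Pow(8152783, Rational(1, 2))))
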